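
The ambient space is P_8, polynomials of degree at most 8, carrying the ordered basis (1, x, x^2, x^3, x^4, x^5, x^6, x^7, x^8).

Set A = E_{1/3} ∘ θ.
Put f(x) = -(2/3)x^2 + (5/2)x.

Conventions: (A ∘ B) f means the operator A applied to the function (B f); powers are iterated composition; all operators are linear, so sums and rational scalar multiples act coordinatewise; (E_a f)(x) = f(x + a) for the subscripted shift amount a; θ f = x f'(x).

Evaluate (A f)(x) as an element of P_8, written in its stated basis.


θ f = -(4/3)x^2 + (5/2)x
E_{1/3} θ f = -(4/3)x^2 + (29/18)x + 37/54

the image equals g(x) = -(4/3)x^2 + (29/18)x + 37/54


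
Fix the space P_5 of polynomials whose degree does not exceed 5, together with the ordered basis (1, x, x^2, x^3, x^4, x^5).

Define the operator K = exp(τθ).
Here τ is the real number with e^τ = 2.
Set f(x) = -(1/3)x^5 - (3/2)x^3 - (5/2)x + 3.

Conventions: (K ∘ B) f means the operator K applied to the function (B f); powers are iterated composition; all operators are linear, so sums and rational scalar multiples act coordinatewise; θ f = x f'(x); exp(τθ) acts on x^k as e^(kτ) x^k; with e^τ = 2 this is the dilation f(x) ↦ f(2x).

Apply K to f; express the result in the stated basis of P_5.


exp(τθ) x^k = e^(kτ) x^k; with e^τ = 2 this sends x^k to 2^k x^k
x ↦ 2 x
x^3 ↦ 8 x^3
x^5 ↦ 32 x^5
applying this coordinatewise to f: exp(τθ) f = -(32/3)x^5 - 12x^3 - 5x + 3

the image equals g(x) = -(32/3)x^5 - 12x^3 - 5x + 3


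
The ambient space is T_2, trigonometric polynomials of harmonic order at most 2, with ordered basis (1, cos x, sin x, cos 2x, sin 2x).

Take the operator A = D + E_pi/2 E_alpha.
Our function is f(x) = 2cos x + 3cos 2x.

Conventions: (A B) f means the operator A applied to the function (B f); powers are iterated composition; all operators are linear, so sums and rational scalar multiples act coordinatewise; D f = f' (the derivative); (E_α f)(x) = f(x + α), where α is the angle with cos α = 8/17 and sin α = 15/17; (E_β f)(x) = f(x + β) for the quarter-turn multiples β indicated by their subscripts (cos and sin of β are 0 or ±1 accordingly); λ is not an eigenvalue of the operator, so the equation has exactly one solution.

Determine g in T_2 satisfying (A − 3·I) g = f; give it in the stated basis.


write g with unknown coordinates in the stated basis and equate coefficients in (A − 3·I) g = f
solving from the highest basis element down gives g = -(132/293)cos x + (50/293)sin x - (1059/1060)cos 2x + (507/1060)sin 2x
check: A g = (190/293)cos x + (150/293)sin x + (3/1060)cos 2x + (1521/1060)sin 2x
so A g − 3·g = 2cos x + 3cos 2x = f ✓

the image equals g(x) = -(132/293)cos x + (50/293)sin x - (1059/1060)cos 2x + (507/1060)sin 2x


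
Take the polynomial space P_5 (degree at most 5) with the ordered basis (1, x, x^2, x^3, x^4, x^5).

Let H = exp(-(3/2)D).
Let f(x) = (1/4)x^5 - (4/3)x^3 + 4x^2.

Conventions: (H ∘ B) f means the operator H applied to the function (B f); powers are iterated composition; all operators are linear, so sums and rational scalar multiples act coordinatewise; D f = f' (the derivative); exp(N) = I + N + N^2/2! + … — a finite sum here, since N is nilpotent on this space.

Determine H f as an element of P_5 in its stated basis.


the image equals g(x) = (1/4)x^5 - (15/8)x^4 + (103/24)x^3 + (25/16)x^2 - (939/64)x + 1485/128

order-1 term: -(15/8)x^4 + 6x^2 - 12x
order-2 term: (45/8)x^3 - 9x + 9
order-3 term: -(135/16)x^2 + 9/2
order-4 term: (405/64)x
order-5 term: -243/128
the series for exp(-(3/2)D) f terminates at order 5
exp(-(3/2)D) f = (1/4)x^5 - (15/8)x^4 + (103/24)x^3 + (25/16)x^2 - (939/64)x + 1485/128


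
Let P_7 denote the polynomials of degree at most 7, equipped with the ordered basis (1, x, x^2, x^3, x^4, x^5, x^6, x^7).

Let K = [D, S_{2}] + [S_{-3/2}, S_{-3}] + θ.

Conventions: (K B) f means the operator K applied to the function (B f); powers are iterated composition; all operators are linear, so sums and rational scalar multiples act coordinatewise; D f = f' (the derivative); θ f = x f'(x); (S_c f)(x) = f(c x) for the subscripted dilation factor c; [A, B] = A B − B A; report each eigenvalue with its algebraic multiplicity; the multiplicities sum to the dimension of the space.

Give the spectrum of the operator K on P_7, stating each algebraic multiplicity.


λ = 0 (multiplicity 1), λ = 1 (multiplicity 1), λ = 2 (multiplicity 1), λ = 3 (multiplicity 1), λ = 4 (multiplicity 1), λ = 5 (multiplicity 1), λ = 6 (multiplicity 1), λ = 7 (multiplicity 1)

image of 1: 0
image of x: x + 1
image of x^2: 2x^2 + 4x
image of x^3: 3x^3 + 12x^2
image of x^4: 4x^4 + 32x^3
image of x^5: 5x^5 + 80x^4
image of x^6: 6x^6 + 192x^5
image of x^7: 7x^7 + 448x^6
the matrix is upper triangular; its diagonal is (0, 1, 2, 3, 4, 5, 6, 7)
for a triangular matrix the eigenvalues are the diagonal entries, with algebraic multiplicity their repetition count


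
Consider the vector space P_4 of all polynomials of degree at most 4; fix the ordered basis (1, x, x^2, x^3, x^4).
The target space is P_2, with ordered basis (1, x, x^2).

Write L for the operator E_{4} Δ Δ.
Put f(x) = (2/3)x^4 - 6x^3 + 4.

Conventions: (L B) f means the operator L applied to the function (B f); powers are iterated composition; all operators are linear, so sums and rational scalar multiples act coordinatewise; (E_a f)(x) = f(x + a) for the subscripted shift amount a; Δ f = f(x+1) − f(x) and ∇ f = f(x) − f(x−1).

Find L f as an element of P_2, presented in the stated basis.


the result is g(x) = 8x^2 + 44x + 64/3

Δ f = (8/3)x^3 - 14x^2 - (46/3)x - 16/3
Δ Δ f = 8x^2 - 20x - 80/3
E_{4} Δ Δ f = 8x^2 + 44x + 64/3


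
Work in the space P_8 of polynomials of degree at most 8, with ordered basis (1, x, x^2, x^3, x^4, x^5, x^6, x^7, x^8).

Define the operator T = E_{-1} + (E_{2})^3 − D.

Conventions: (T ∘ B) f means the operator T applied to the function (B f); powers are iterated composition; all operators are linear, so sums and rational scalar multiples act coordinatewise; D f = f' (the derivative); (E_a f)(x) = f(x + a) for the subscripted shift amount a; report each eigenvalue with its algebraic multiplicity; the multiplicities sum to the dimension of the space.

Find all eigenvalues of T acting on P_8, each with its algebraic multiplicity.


λ = 2 (multiplicity 9)

image of 1: 2
image of x: 2x + 4
image of x^2: 2x^2 + 8x + 37
image of x^3: 2x^3 + 12x^2 + 111x + 215
image of x^4: 2x^4 + 16x^3 + 222x^2 + 860x + 1297
image of x^5: 2x^5 + 20x^4 + 370x^3 + 2150x^2 + 6485x + 7775
image of x^6: 2x^6 + 24x^5 + 555x^4 + 4300x^3 + 19455x^2 + 46650x + 46657
image of x^7: 2x^7 + 28x^6 + 777x^5 + 7525x^4 + 45395x^3 + 163275x^2 + 326599x + 279935
image of x^8: 2x^8 + 32x^7 + 1036x^6 + 12040x^5 + 90790x^4 + 435400x^3 + 1306396x^2 + 2239480x + 1679617
the matrix is upper triangular; its diagonal is (2, 2, 2, 2, 2, 2, 2, 2, 2)
for a triangular matrix the eigenvalues are the diagonal entries, with algebraic multiplicity their repetition count


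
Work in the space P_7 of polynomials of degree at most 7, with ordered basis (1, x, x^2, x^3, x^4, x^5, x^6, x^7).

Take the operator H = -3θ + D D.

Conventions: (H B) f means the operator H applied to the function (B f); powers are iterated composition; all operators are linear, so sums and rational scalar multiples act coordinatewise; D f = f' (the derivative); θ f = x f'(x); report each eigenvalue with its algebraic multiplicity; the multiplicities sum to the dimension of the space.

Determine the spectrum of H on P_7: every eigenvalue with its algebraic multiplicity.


λ = -21 (multiplicity 1), λ = -18 (multiplicity 1), λ = -15 (multiplicity 1), λ = -12 (multiplicity 1), λ = -9 (multiplicity 1), λ = -6 (multiplicity 1), λ = -3 (multiplicity 1), λ = 0 (multiplicity 1)

image of 1: 0
image of x: -3x
image of x^2: -6x^2 + 2
image of x^3: -9x^3 + 6x
image of x^4: -12x^4 + 12x^2
image of x^5: -15x^5 + 20x^3
image of x^6: -18x^6 + 30x^4
image of x^7: -21x^7 + 42x^5
the matrix is upper triangular; its diagonal is (0, -3, -6, -9, -12, -15, -18, -21)
for a triangular matrix the eigenvalues are the diagonal entries, with algebraic multiplicity their repetition count


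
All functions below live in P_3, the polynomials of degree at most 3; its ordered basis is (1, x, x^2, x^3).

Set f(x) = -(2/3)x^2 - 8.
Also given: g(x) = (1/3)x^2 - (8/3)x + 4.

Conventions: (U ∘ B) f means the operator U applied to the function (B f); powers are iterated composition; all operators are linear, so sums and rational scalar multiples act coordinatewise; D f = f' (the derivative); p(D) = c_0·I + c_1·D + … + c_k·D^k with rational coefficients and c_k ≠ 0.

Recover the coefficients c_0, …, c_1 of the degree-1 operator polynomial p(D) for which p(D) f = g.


p(D) = -(1/2)·I + 2·D, i.e. c_0 = -1/2, c_1 = 2

D^0 f = -(2/3)x^2 - 8
D^1 f = -(4/3)x
matching coefficients of g against c_0 f + c_1 Df + … from the top degree down determines the c_i
solution: c_0 = -1/2, c_1 = 2


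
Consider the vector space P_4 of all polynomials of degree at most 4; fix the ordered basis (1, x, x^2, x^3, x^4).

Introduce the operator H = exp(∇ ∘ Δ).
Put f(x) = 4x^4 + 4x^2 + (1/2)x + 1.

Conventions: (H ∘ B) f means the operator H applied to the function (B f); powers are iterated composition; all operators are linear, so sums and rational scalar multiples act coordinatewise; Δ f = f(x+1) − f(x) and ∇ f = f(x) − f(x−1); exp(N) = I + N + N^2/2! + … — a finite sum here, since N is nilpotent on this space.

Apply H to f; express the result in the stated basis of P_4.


the result is g(x) = 4x^4 + 52x^2 + (1/2)x + 65

order-1 term: 48x^2 + 16
order-2 term: 48
the series for exp(∇ ∘ Δ) f terminates at order 2
exp(∇ ∘ Δ) f = 4x^4 + 52x^2 + (1/2)x + 65


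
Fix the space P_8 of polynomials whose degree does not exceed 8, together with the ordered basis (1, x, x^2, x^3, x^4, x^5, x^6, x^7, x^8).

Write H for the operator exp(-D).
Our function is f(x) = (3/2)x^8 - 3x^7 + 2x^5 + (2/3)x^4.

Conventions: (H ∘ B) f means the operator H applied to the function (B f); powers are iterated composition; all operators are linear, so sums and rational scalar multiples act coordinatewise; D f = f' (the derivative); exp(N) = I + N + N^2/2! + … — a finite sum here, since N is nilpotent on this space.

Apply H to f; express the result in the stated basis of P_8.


the image equals g(x) = (3/2)x^8 - 15x^7 + 63x^6 - 145x^5 + (602/3)x^4 - (515/3)x^3 + 89x^2 - (77/3)x + 19/6

order-1 term: -12x^7 + 21x^6 - 10x^4 - (8/3)x^3
order-2 term: 42x^6 - 63x^5 + 20x^3 + 4x^2
order-3 term: -84x^5 + 105x^4 - 20x^2 - (8/3)x
order-4 term: 105x^4 - 105x^3 + 10x + 2/3
order-5 term: -84x^3 + 63x^2 - 2
order-6 term: 42x^2 - 21x
order-7 term: -12x + 3
order-8 term: 3/2
the series for exp(-D) f terminates at order 8
exp(-D) f = (3/2)x^8 - 15x^7 + 63x^6 - 145x^5 + (602/3)x^4 - (515/3)x^3 + 89x^2 - (77/3)x + 19/6


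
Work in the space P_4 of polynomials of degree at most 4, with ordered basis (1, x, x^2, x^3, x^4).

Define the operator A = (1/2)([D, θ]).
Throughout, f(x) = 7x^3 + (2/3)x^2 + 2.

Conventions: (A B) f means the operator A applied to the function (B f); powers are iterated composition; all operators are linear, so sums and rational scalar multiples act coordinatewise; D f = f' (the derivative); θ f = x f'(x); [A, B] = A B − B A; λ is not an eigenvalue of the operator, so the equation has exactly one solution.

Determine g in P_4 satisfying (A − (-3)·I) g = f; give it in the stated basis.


the image equals g(x) = (7/3)x^3 - (17/18)x^2 + (17/54)x + 199/324

write g with unknown coordinates in the stated basis and equate coefficients in (A − (-3)·I) g = f
solving from the highest basis element down gives g = (7/3)x^3 - (17/18)x^2 + (17/54)x + 199/324
check: A g = (7/2)x^2 - (17/18)x + 17/108
so A g − (-3)·g = 7x^3 + (2/3)x^2 + 2 = f ✓


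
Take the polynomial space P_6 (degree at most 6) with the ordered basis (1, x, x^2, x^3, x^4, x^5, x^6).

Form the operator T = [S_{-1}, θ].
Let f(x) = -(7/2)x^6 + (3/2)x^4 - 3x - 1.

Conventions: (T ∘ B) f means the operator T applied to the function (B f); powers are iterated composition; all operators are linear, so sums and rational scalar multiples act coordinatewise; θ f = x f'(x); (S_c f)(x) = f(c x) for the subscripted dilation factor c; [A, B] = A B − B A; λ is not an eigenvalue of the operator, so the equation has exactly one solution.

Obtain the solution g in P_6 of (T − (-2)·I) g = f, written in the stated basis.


g(x) = -(7/4)x^6 + (3/4)x^4 - (3/2)x - 1/2

write g with unknown coordinates in the stated basis and equate coefficients in (T − (-2)·I) g = f
solving from the highest basis element down gives g = -(7/4)x^6 + (3/4)x^4 - (3/2)x - 1/2
check: T g = 0
so T g − (-2)·g = -(7/2)x^6 + (3/2)x^4 - 3x - 1 = f ✓


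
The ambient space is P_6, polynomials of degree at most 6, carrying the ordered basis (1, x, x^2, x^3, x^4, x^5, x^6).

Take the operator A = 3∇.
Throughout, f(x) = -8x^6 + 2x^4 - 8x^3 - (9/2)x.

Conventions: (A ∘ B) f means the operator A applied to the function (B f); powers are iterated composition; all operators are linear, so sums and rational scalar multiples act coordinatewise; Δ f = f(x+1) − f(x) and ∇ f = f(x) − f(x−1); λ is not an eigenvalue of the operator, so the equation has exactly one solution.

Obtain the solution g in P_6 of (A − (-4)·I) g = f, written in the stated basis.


write g with unknown coordinates in the stated basis and equate coefficients in (A − (-4)·I) g = f
solving from the highest basis element down gives g = -2x^6 + 9x^5 - (223/4)x^4 + (1051/4)x^3 - (14913/16)x^2 + (70341/32)x - 332133/128
check: A g = -36x^5 + 225x^4 - 1059x^3 + (14913/4)x^2 - (70377/8)x + 332133/32
so A g − (-4)·g = -8x^6 + 2x^4 - 8x^3 - (9/2)x = f ✓

g(x) = -2x^6 + 9x^5 - (223/4)x^4 + (1051/4)x^3 - (14913/16)x^2 + (70341/32)x - 332133/128


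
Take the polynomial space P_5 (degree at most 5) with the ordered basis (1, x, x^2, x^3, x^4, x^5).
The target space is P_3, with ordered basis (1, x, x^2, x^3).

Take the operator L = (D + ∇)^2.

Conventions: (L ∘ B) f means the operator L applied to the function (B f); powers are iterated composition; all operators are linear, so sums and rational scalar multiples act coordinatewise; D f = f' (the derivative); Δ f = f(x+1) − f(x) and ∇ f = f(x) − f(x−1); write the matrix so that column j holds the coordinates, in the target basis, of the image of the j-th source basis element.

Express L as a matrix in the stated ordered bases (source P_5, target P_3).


the matrix is [[0, 0, 8, -12, 22, -40]; [0, 0, 0, 24, -48, 110]; [0, 0, 0, 0, 48, -120]; [0, 0, 0, 0, 0, 80]] (rows listed top to bottom)

image of 1: 0
image of x: 0
image of x^2: 8
image of x^3: 24x - 12
image of x^4: 48x^2 - 48x + 22
image of x^5: 80x^3 - 120x^2 + 110x - 40
each image's coordinates form column j of the matrix


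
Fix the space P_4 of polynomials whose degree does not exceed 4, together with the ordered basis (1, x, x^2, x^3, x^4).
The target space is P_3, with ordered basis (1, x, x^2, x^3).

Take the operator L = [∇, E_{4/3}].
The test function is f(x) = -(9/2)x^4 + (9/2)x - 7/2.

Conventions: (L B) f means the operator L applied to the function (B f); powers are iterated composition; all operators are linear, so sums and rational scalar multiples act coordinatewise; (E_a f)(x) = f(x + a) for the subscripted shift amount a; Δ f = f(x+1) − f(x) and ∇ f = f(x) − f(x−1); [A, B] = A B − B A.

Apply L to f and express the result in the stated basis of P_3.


g(x) = 0

E_{4/3} f = -(9/2)x^4 - 24x^3 - 48x^2 - (229/6)x - 211/18
∇ E_{4/3} f = -18x^3 - 45x^2 - 42x - 29/3
∇ f = -18x^3 + 27x^2 - 18x + 9
E_{4/3} ∇ f = -18x^3 - 45x^2 - 42x - 29/3
[∇, E_{4/3}] f = 0


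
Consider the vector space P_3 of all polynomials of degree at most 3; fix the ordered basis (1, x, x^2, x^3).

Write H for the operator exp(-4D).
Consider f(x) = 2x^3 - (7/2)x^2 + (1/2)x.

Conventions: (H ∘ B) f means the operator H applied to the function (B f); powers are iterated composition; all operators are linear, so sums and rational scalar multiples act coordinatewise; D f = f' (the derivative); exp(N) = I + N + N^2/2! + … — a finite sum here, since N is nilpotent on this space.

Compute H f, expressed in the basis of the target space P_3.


order-1 term: -24x^2 + 28x - 2
order-2 term: 96x - 56
order-3 term: -128
the series for exp(-4D) f terminates at order 3
exp(-4D) f = 2x^3 - (55/2)x^2 + (249/2)x - 186

the image equals g(x) = 2x^3 - (55/2)x^2 + (249/2)x - 186


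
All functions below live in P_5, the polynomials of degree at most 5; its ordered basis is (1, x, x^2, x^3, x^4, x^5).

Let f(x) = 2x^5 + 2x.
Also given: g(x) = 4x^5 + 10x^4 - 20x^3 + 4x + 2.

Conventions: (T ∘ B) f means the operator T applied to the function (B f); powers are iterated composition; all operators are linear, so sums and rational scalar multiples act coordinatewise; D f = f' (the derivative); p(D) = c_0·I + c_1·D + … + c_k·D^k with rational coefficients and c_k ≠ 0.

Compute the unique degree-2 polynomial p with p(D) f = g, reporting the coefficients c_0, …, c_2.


p(D) = 2·I + D − (1/2)·D^2, i.e. c_0 = 2, c_1 = 1, c_2 = -1/2

D^0 f = 2x^5 + 2x
D^1 f = 10x^4 + 2
D^2 f = 40x^3
matching coefficients of g against c_0 f + c_1 Df + … from the top degree down determines the c_i
solution: c_0 = 2, c_1 = 1, c_2 = -1/2


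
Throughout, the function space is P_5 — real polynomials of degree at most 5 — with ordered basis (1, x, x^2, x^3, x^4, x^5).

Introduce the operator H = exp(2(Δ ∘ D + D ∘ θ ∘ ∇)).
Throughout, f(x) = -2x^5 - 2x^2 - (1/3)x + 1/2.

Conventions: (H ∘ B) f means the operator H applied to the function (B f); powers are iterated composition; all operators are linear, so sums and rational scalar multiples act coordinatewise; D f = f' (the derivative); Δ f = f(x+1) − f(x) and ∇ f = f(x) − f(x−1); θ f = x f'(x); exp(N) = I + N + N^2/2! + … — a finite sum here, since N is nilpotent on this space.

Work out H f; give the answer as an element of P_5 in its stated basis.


the result is g(x) = -2x^5 - 400x^3 + 238x^2 - (22321/3)x + 1889/2

order-1 term: -400x^3 + 240x^2 - 240x - 16
order-2 term: -7200x + 960
the series for exp(2(Δ ∘ D + D ∘ θ ∘ ∇)) f terminates at order 2
exp(2(Δ ∘ D + D ∘ θ ∘ ∇)) f = -2x^5 - 400x^3 + 238x^2 - (22321/3)x + 1889/2


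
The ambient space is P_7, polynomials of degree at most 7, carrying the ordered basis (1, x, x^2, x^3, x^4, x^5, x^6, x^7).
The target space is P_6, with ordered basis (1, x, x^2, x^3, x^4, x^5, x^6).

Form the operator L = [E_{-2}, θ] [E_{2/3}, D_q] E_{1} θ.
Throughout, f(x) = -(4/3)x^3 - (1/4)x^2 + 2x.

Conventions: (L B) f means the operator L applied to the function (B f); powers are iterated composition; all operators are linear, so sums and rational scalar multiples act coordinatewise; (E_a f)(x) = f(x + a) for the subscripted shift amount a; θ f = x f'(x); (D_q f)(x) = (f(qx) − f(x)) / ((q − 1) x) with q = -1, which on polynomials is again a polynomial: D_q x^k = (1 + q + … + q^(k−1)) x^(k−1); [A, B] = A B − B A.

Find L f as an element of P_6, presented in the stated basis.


θ f = -4x^3 - (1/2)x^2 + 2x
E_{1} θ f = -4x^3 - (25/2)x^2 - 11x - 5/2
D_q (E_{1} θ) f = -4x^2 - 11
E_{2/3} D_q (E_{1} θ) f = -4x^2 - (16/3)x - 115/9
E_{2/3} (E_{1} θ) f = -4x^3 - (41/2)x^2 - 33x - 895/54
D_q E_{2/3} (E_{1} θ) f = -4x^2 - 33
[E_{2/3}, D_q] (E_{1} θ) f = -(16/3)x + 182/9
θ [E_{2/3}, D_q] (E_{1} θ) f = -(16/3)x
E_{-2} θ [E_{2/3}, D_q] (E_{1} θ) f = -(16/3)x + 32/3
E_{-2} [E_{2/3}, D_q] (E_{1} θ) f = -(16/3)x + 278/9
θ E_{-2} [E_{2/3}, D_q] (E_{1} θ) f = -(16/3)x
[E_{-2}, θ] [E_{2/3}, D_q] (E_{1} θ) f = 32/3

the image equals g(x) = 32/3


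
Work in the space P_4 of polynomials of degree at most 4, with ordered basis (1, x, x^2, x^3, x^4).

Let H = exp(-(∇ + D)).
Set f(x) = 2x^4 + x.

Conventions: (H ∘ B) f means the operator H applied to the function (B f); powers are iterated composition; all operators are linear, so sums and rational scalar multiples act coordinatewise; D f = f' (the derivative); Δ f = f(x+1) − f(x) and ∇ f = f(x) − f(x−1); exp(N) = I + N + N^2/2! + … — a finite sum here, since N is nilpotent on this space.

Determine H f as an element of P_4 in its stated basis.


the result is g(x) = 2x^4 - 16x^3 + 60x^2 - 119x + 102

order-1 term: -16x^3 + 12x^2 - 8x
order-2 term: 48x^2 - 48x + 22
order-3 term: -64x + 48
order-4 term: 32
the series for exp(-(∇ + D)) f terminates at order 4
exp(-(∇ + D)) f = 2x^4 - 16x^3 + 60x^2 - 119x + 102


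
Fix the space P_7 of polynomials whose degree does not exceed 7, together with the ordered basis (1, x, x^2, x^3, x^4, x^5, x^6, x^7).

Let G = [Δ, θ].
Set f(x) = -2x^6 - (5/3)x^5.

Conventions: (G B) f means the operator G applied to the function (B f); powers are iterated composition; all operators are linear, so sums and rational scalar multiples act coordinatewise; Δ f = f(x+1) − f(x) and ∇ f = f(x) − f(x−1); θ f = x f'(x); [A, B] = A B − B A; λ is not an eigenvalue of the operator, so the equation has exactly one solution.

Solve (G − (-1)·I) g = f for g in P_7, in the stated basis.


g(x) = -2x^6 + (31/3)x^5 + (25/3)x^4 - 120x^3 + 70x^2 + (1000/3)x - 559/3

write g with unknown coordinates in the stated basis and equate coefficients in (G − (-1)·I) g = f
solving from the highest basis element down gives g = -2x^6 + (31/3)x^5 + (25/3)x^4 - 120x^3 + 70x^2 + (1000/3)x - 559/3
check: G g = -12x^5 - (25/3)x^4 + 120x^3 - 70x^2 - (1000/3)x + 559/3
so G g − (-1)·g = -2x^6 - (5/3)x^5 = f ✓


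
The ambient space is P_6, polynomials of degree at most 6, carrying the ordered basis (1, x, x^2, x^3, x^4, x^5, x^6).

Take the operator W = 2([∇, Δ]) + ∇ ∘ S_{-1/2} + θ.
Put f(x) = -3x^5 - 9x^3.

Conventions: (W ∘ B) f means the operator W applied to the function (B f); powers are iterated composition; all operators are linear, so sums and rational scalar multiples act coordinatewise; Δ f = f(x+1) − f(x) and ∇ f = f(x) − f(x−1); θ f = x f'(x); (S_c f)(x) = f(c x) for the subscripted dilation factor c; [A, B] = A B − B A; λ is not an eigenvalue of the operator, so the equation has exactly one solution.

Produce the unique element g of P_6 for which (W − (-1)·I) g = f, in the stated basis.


write g with unknown coordinates in the stated basis and equate coefficients in (W − (-1)·I) g = f
solving from the highest basis element down gives g = -(1/2)x^5 - (1/64)x^4 - (2263/1024)x^3 - (8117/24576)x^2 + (52883/98304)x - 20927/196608
check: W g = -(5/2)x^5 + (1/64)x^4 - (6953/1024)x^3 + (8117/24576)x^2 - (52883/98304)x + 20927/196608
so W g − (-1)·g = -3x^5 - 9x^3 = f ✓

the image equals g(x) = -(1/2)x^5 - (1/64)x^4 - (2263/1024)x^3 - (8117/24576)x^2 + (52883/98304)x - 20927/196608


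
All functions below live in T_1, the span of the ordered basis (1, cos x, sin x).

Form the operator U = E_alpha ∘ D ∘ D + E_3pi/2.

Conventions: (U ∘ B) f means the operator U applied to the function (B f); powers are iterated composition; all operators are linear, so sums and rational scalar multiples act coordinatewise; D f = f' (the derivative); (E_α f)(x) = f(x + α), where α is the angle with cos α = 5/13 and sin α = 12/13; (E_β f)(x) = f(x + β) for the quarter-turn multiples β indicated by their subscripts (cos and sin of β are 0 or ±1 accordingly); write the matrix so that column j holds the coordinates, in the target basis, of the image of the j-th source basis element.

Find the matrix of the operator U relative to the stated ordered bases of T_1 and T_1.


image of 1: 1
image of cos x: -(5/13)cos x + (25/13)sin x
image of sin x: -(25/13)cos x - (5/13)sin x
each image's coordinates form column j of the matrix

the matrix is [[1, 0, 0]; [0, -5/13, -25/13]; [0, 25/13, -5/13]] (rows listed top to bottom)


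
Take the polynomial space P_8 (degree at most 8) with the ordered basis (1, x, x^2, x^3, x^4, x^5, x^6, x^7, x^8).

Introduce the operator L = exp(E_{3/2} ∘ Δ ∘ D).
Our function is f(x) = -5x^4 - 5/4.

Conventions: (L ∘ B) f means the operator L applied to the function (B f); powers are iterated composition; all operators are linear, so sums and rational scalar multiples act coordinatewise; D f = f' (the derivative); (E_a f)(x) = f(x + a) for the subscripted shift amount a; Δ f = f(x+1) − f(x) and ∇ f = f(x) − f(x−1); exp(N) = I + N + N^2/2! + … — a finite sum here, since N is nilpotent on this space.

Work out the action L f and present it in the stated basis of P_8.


g(x) = -5x^4 - 60x^2 - 240x - 1225/4

order-1 term: -60x^2 - 240x - 245
order-2 term: -60
the series for exp(E_{3/2} ∘ Δ ∘ D) f terminates at order 2
exp(E_{3/2} ∘ Δ ∘ D) f = -5x^4 - 60x^2 - 240x - 1225/4


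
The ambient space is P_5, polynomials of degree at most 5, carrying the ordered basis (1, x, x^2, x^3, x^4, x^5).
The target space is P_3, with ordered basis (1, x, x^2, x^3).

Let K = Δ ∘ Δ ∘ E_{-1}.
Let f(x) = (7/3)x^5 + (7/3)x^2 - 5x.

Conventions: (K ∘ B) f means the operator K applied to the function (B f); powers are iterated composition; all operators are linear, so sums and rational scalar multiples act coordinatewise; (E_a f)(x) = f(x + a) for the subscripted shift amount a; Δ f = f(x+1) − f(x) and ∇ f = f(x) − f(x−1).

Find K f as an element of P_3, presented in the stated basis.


the result is g(x) = (140/3)x^3 + (70/3)x + 14/3

E_{-1} f = (7/3)x^5 - (35/3)x^4 + (70/3)x^3 - 21x^2 + 2x + 5
Δ E_{-1} f = (35/3)x^4 - (70/3)x^3 + (70/3)x^2 - 7x - 5
Δ Δ E_{-1} f = (140/3)x^3 + (70/3)x + 14/3


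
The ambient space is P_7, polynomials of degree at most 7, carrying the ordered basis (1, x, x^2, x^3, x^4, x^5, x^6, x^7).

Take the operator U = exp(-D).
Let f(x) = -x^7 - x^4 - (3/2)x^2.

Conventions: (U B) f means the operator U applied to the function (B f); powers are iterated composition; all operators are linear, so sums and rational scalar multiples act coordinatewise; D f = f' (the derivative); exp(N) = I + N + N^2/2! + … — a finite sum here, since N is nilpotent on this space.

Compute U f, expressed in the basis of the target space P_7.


the image equals g(x) = -x^7 + 7x^6 - 21x^5 + 34x^4 - 31x^3 + (27/2)x^2 - 3/2

order-1 term: 7x^6 + 4x^3 + 3x
order-2 term: -21x^5 - 6x^2 - 3/2
order-3 term: 35x^4 + 4x
order-4 term: -35x^3 - 1
order-5 term: 21x^2
order-6 term: -7x
order-7 term: 1
the series for exp(-D) f terminates at order 7
exp(-D) f = -x^7 + 7x^6 - 21x^5 + 34x^4 - 31x^3 + (27/2)x^2 - 3/2


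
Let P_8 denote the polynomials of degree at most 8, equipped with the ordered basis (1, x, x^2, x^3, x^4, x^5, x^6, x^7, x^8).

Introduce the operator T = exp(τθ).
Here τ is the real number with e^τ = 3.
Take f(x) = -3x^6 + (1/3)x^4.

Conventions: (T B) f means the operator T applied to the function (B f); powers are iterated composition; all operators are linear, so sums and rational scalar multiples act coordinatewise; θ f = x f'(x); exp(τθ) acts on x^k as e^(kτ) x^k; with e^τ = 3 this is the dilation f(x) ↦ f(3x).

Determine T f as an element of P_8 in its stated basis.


the image equals g(x) = -2187x^6 + 27x^4

exp(τθ) x^k = e^(kτ) x^k; with e^τ = 3 this sends x^k to 3^k x^k
x^4 ↦ 81 x^4
x^6 ↦ 729 x^6
applying this coordinatewise to f: exp(τθ) f = -2187x^6 + 27x^4


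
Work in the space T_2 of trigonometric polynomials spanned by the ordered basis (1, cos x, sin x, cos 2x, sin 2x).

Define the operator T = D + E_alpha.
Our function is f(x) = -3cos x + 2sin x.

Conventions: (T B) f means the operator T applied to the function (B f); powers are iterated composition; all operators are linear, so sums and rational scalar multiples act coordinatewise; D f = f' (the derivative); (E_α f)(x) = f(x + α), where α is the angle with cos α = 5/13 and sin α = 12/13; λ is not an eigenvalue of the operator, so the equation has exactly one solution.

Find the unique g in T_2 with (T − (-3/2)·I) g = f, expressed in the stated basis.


write g with unknown coordinates in the stated basis and equate coefficients in (T − (-3/2)·I) g = f
solving from the highest basis element down gives g = -(38/29)cos x - (8/29)sin x
check: T g = -(30/29)cos x + (70/29)sin x
so T g − (-3/2)·g = -3cos x + 2sin x = f ✓

the image equals g(x) = -(38/29)cos x - (8/29)sin x


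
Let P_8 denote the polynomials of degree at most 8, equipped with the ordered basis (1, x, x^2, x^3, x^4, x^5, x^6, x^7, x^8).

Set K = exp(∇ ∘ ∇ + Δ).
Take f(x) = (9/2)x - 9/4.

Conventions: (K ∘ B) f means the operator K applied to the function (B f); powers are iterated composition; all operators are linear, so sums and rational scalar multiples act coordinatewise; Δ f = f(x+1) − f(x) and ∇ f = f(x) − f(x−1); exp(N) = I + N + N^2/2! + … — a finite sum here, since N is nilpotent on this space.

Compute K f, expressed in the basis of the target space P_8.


order-1 term: 9/2
the series for exp(∇ ∘ ∇ + Δ) f terminates at order 1
exp(∇ ∘ ∇ + Δ) f = (9/2)x + 9/4

g(x) = (9/2)x + 9/4


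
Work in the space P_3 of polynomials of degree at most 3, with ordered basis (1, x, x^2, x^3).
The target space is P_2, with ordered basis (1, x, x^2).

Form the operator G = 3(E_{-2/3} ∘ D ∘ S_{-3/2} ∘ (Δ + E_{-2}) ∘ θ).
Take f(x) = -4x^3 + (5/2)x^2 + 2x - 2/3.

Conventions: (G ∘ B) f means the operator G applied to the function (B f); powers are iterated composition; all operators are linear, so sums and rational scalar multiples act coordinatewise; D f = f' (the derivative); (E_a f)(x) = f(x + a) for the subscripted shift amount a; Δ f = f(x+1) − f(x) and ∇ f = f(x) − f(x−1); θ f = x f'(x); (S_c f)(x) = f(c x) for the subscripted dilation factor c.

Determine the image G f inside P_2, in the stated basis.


the result is g(x) = (729/2)x^2 + (135/2)x + 639

θ f = -12x^3 + 5x^2 + 2x
Δ θ f = -36x^2 - 26x - 5
E_{-2} θ f = -12x^3 + 77x^2 - 162x + 112
(Δ + E_{-2}) θ f = -12x^3 + 41x^2 - 188x + 107
S_{-3/2} (Δ + E_{-2}) θ f = (81/2)x^3 + (369/4)x^2 + 282x + 107
D S_{-3/2} (Δ + E_{-2}) θ f = (243/2)x^2 + (369/2)x + 282
E_{-2/3} D S_{-3/2} (Δ + E_{-2}) θ f = (243/2)x^2 + (45/2)x + 213
(3(E_{-2/3} ∘ D ∘ S_{-3/2} ∘ (Δ + E_{-2}) ∘ θ)) f = (729/2)x^2 + (135/2)x + 639


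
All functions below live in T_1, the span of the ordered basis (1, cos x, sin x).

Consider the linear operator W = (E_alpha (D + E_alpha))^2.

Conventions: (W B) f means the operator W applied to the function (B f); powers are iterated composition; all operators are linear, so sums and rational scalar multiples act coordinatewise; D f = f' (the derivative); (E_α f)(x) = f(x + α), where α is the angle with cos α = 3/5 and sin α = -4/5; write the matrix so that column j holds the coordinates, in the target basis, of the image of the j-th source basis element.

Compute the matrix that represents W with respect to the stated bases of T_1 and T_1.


the matrix is [[1, 0, 0]; [0, 88/625, -234/625]; [0, 234/625, 88/625]] (rows listed top to bottom)

image of 1: 1
image of cos x: (88/625)cos x + (234/625)sin x
image of sin x: -(234/625)cos x + (88/625)sin x
each image's coordinates form column j of the matrix


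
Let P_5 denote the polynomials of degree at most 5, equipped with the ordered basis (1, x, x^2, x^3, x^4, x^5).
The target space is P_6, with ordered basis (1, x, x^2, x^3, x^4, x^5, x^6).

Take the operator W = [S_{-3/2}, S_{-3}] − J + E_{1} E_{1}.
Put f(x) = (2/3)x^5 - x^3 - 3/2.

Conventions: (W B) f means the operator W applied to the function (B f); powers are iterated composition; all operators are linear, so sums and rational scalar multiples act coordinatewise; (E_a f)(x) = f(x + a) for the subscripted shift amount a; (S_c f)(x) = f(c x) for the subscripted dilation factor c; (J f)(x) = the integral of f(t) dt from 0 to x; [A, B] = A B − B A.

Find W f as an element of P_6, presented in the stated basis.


the result is g(x) = -(1/9)x^6 + (2/3)x^5 + (83/12)x^4 + (77/3)x^3 + (142/3)x^2 + (257/6)x + 71/6

S_{-3} f = -162x^5 + 27x^3 - 3/2
S_{-3/2} S_{-3} f = (19683/16)x^5 - (729/8)x^3 - 3/2
S_{-3/2} f = -(81/16)x^5 + (27/8)x^3 - 3/2
S_{-3} S_{-3/2} f = (19683/16)x^5 - (729/8)x^3 - 3/2
[S_{-3/2}, S_{-3}] f = 0
J f = (1/9)x^6 - (1/4)x^4 - (3/2)x
(-J) f = -(1/9)x^6 + (1/4)x^4 + (3/2)x
E_{1} f = (2/3)x^5 + (10/3)x^4 + (17/3)x^3 + (11/3)x^2 + (1/3)x - 11/6
E_{1} E_{1} f = (2/3)x^5 + (20/3)x^4 + (77/3)x^3 + (142/3)x^2 + (124/3)x + 71/6
([S_{-3/2}, S_{-3}] − J + E_{1} E_{1}) f = -(1/9)x^6 + (2/3)x^5 + (83/12)x^4 + (77/3)x^3 + (142/3)x^2 + (257/6)x + 71/6


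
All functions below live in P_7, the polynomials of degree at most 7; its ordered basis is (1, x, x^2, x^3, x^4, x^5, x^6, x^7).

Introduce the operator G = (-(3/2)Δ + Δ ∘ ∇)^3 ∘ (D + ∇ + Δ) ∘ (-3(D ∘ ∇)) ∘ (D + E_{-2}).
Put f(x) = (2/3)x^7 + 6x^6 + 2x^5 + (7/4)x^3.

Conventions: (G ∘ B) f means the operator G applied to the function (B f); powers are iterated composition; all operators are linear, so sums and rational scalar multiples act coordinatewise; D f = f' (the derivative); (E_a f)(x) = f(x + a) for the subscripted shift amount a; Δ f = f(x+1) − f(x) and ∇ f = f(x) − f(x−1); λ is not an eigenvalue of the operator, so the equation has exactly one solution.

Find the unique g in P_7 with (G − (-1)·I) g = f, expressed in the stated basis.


the image equals g(x) = (2/3)x^7 + 6x^6 + 2x^5 + (7/4)x^3 - 102060x + 72900

write g with unknown coordinates in the stated basis and equate coefficients in (G − (-1)·I) g = f
solving from the highest basis element down gives g = (2/3)x^7 + 6x^6 + 2x^5 + (7/4)x^3 - 102060x + 72900
check: G g = 102060x - 72900
so G g − (-1)·g = (2/3)x^7 + 6x^6 + 2x^5 + (7/4)x^3 = f ✓


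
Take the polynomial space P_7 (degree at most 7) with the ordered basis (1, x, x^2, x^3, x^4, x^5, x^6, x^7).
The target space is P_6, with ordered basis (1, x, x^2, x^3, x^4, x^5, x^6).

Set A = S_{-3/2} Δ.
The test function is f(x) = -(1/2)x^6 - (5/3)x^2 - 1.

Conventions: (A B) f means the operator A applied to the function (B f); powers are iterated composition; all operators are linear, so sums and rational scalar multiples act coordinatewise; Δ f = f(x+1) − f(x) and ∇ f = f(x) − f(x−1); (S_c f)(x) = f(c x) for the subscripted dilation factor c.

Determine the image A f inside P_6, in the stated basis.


the result is g(x) = (729/32)x^5 - (1215/32)x^4 + (135/4)x^3 - (135/8)x^2 + (19/2)x - 13/6

Δ f = -3x^5 - (15/2)x^4 - 10x^3 - (15/2)x^2 - (19/3)x - 13/6
S_{-3/2} Δ f = (729/32)x^5 - (1215/32)x^4 + (135/4)x^3 - (135/8)x^2 + (19/2)x - 13/6


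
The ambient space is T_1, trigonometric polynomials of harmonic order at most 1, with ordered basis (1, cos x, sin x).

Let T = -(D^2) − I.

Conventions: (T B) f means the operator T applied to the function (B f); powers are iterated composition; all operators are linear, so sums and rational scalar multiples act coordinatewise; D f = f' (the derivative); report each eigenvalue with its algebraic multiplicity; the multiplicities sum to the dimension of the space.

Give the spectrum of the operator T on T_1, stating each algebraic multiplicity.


λ = -1 (multiplicity 1), λ = 0 (multiplicity 2)

image of 1: -1
image of cos x: 0
image of sin x: 0
the matrix is diagonal; its diagonal is (-1, 0, 0)
for a triangular matrix the eigenvalues are the diagonal entries, with algebraic multiplicity their repetition count


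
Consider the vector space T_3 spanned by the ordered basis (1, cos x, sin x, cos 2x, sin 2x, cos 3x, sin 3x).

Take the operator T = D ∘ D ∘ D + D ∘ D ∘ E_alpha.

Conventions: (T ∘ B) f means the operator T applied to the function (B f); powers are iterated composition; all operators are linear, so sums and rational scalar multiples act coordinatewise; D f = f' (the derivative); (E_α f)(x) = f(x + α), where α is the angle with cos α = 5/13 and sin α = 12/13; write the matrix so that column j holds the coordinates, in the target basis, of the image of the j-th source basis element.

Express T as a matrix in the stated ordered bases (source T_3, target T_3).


image of 1: 0
image of cos x: -(5/13)cos x + (25/13)sin x
image of sin x: -(25/13)cos x - (5/13)sin x
image of cos 2x: (476/169)cos 2x + (1832/169)sin 2x
image of sin 2x: -(1832/169)cos 2x + (476/169)sin 2x
image of cos 3x: (18315/2197)cos 3x + (51867/2197)sin 3x
image of sin 3x: -(51867/2197)cos 3x + (18315/2197)sin 3x
each image's coordinates form column j of the matrix

the matrix is [[0, 0, 0, 0, 0, 0, 0]; [0, -5/13, -25/13, 0, 0, 0, 0]; [0, 25/13, -5/13, 0, 0, 0, 0]; [0, 0, 0, 476/169, -1832/169, 0, 0]; [0, 0, 0, 1832/169, 476/169, 0, 0]; [0, 0, 0, 0, 0, 18315/2197, -51867/2197]; [0, 0, 0, 0, 0, 51867/2197, 18315/2197]] (rows listed top to bottom)


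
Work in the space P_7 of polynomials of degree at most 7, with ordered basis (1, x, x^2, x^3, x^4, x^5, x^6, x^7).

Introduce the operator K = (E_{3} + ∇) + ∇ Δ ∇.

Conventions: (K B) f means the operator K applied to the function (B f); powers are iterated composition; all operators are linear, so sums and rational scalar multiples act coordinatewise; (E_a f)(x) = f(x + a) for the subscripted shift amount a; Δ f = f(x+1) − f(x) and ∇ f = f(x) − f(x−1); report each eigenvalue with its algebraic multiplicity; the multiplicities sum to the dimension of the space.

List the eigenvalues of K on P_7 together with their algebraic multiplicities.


image of 1: 1
image of x: x + 4
image of x^2: x^2 + 8x + 8
image of x^3: x^3 + 12x^2 + 24x + 34
image of x^4: x^4 + 16x^3 + 48x^2 + 136x + 68
image of x^5: x^5 + 20x^4 + 80x^3 + 340x^2 + 340x + 274
image of x^6: x^6 + 24x^5 + 120x^4 + 680x^3 + 1020x^2 + 1644x + 668
image of x^7: x^7 + 28x^6 + 168x^5 + 1190x^4 + 2380x^3 + 5754x^2 + 4676x + 2314
the matrix is upper triangular; its diagonal is (1, 1, 1, 1, 1, 1, 1, 1)
for a triangular matrix the eigenvalues are the diagonal entries, with algebraic multiplicity their repetition count

λ = 1 (multiplicity 8)


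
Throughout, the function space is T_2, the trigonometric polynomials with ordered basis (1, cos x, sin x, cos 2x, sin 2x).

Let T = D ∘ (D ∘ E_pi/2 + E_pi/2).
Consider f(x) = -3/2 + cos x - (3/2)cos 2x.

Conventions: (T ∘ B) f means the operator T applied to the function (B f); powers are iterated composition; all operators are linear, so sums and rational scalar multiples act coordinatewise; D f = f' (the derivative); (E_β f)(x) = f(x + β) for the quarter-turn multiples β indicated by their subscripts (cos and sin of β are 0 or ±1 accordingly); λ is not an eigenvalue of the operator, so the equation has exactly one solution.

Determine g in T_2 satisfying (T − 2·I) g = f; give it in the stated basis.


write g with unknown coordinates in the stated basis and equate coefficients in (T − 2·I) g = f
solving from the highest basis element down gives g = 3/4 - (3/10)cos x - (1/10)sin x - (3/8)cos 2x + (3/8)sin 2x
check: T g = (2/5)cos x - (1/5)sin x - (9/4)cos 2x + (3/4)sin 2x
so T g − 2·g = -3/2 + cos x - (3/2)cos 2x = f ✓

the result is g(x) = 3/4 - (3/10)cos x - (1/10)sin x - (3/8)cos 2x + (3/8)sin 2x


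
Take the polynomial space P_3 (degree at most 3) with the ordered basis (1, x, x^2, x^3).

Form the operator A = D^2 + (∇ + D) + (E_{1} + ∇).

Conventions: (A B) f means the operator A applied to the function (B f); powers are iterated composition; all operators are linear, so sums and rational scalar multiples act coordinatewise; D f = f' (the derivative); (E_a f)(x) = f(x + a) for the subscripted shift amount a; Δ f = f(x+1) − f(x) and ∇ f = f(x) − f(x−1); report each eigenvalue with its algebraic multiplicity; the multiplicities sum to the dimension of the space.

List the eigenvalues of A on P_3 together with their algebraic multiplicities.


λ = 1 (multiplicity 4)

image of 1: 1
image of x: x + 4
image of x^2: x^2 + 8x + 1
image of x^3: x^3 + 12x^2 + 3x + 3
the matrix is upper triangular; its diagonal is (1, 1, 1, 1)
for a triangular matrix the eigenvalues are the diagonal entries, with algebraic multiplicity their repetition count
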